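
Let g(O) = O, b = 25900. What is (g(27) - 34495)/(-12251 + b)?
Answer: -34468/13649 ≈ -2.5253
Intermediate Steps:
(g(27) - 34495)/(-12251 + b) = (27 - 34495)/(-12251 + 25900) = -34468/13649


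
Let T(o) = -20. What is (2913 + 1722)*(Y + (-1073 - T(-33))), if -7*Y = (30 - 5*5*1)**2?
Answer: -34280460/7 ≈ -4.8972e+6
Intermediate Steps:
Y = -25/7 (Y = -(30 - 5*5*1)**2/7 = -(30 - 25*1)**2/7 = -(30 - 25)**2/7 = -1/7*5**2 = -1/7*25 = -25/7 ≈ -3.5714)
(2913 + 1722)*(Y + (-1073 - T(-33))) = (2913 + 1722)*(-25/7 + (-1073 - 1*(-20))) = 4635*(-25/7 + (-1073 + 20)) = 4635*(-25/7 - 1053) = 4635*(-7396/7) = -34280460/7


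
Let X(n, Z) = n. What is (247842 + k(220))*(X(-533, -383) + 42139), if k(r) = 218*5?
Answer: 10357064792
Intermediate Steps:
k(r) = 1090
(247842 + k(220))*(X(-533, -383) + 42139) = (247842 + 1090)*(-533 + 42139) = 248932*41606 = 10357064792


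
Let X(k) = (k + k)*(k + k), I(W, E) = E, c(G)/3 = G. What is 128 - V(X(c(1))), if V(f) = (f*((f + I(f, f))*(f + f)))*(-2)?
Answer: 373376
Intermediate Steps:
c(G) = 3*G
X(k) = 4*k² (X(k) = (2*k)*(2*k) = 4*k²)
V(f) = -8*f³ (V(f) = (f*((f + f)*(f + f)))*(-2) = (f*((2*f)*(2*f)))*(-2) = (f*(4*f²))*(-2) = (4*f³)*(-2) = -8*f³)
128 - V(X(c(1))) = 128 - (-8)*(4*(3*1)²)³ = 128 - (-8)*(4*3²)³ = 128 - (-8)*(4*9)³ = 128 - (-8)*36³ = 128 - (-8)*46656 = 128 - 1*(-373248) = 128 + 373248 = 373376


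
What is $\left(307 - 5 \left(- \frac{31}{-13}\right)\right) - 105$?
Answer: $\frac{2471}{13} \approx 190.08$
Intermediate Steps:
$\left(307 - 5 \left(- \frac{31}{-13}\right)\right) - 105 = \left(307 - 5 \left(\left(-31\right) \left(- \frac{1}{13}\right)\right)\right) - 105 = \left(307 - \frac{155}{13}\right) - 105 = \frac{3836}{13} - 105 = \frac{2471}{13}$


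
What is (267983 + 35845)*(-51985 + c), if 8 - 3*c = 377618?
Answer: -54037328940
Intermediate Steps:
c = -125870 (c = 8/3 - ⅓*377618 = 8/3 - 377618/3 = -125870)
(267983 + 35845)*(-51985 + c) = (267983 + 35845)*(-51985 - 125870) = 303828*(-177855) = -54037328940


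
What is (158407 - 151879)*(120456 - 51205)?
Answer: 452070528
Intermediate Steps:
(158407 - 151879)*(120456 - 51205) = 6528*69251 = 452070528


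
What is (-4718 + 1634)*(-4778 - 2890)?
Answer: 23648112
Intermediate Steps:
(-4718 + 1634)*(-4778 - 2890) = -3084*(-7668) = 23648112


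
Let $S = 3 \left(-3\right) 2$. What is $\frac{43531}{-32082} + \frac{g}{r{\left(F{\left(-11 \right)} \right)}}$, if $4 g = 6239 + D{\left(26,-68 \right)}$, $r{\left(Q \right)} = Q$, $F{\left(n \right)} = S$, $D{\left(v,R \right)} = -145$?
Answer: $- \frac{16553495}{192492} \approx -85.996$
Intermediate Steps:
$S = -18$ ($S = \left(-9\right) 2 = -18$)
$F{\left(n \right)} = -18$
$g = \frac{3047}{2}$ ($g = \frac{6239 - 145}{4} = \frac{1}{4} \cdot 6094 = \frac{3047}{2} \approx 1523.5$)
$\frac{43531}{-32082} + \frac{g}{r{\left(F{\left(-11 \right)} \right)}} = \frac{43531}{-32082} + \frac{3047}{2 \left(-18\right)} = 43531 \left(- \frac{1}{32082}\right) + \frac{3047}{2} \left(- \frac{1}{18}\right) = - \frac{43531}{32082} - \frac{3047}{36} = - \frac{16553495}{192492}$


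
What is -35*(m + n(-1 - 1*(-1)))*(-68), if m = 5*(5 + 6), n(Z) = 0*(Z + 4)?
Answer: 130900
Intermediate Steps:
n(Z) = 0 (n(Z) = 0*(4 + Z) = 0)
m = 55 (m = 5*11 = 55)
-35*(m + n(-1 - 1*(-1)))*(-68) = -35*(55 + 0)*(-68) = -35*55*(-68) = -1925*(-68) = 130900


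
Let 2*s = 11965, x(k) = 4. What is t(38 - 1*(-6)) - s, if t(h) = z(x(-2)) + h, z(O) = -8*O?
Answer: -11941/2 ≈ -5970.5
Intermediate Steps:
s = 11965/2 (s = (½)*11965 = 11965/2 ≈ 5982.5)
t(h) = -32 + h (t(h) = -8*4 + h = -32 + h)
t(38 - 1*(-6)) - s = (-32 + (38 - 1*(-6))) - 1*11965/2 = (-32 + (38 + 6)) - 11965/2 = (-32 + 44) - 11965/2 = 12 - 11965/2 = -11941/2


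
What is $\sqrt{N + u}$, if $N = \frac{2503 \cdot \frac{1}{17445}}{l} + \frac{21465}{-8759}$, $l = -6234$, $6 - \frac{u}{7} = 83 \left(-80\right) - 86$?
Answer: $\frac{\sqrt{4750744216231695703748014390}}{317519968890} \approx 217.07$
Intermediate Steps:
$u = 47124$ ($u = 42 - 7 \left(83 \left(-80\right) - 86\right) = 42 - 7 \left(-6640 - 86\right) = 42 - -47082 = 42 + 47082 = 47124$)
$N = - \frac{2334386394227}{952559906670}$ ($N = \frac{2503 \cdot \frac{1}{17445}}{-6234} + \frac{21465}{-8759} = 2503 \cdot \frac{1}{17445} \left(- \frac{1}{6234}\right) + 21465 \left(- \frac{1}{8759}\right) = \frac{2503}{17445} \left(- \frac{1}{6234}\right) - \frac{21465}{8759} = - \frac{2503}{108752130} - \frac{21465}{8759} = - \frac{2334386394227}{952559906670} \approx -2.4506$)
$\sqrt{N + u} = \sqrt{- \frac{2334386394227}{952559906670} + 47124} = \sqrt{\frac{44886098655522853}{952559906670}} = \frac{\sqrt{4750744216231695703748014390}}{317519968890}$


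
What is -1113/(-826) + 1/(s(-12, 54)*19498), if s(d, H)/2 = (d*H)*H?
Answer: 108481568485/80508333888 ≈ 1.3475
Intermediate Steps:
s(d, H) = 2*d*H**2 (s(d, H) = 2*((d*H)*H) = 2*((H*d)*H) = 2*(d*H**2) = 2*d*H**2)
-1113/(-826) + 1/(s(-12, 54)*19498) = -1113/(-826) + 1/((2*(-12)*54**2)*19498) = -1113*(-1/826) + (1/19498)/(2*(-12)*2916) = 159/118 + (1/19498)/(-69984) = 159/118 - 1/69984*1/19498 = 159/118 - 1/1364548032 = 108481568485/80508333888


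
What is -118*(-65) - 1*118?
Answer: 7552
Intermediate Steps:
-118*(-65) - 1*118 = 7670 - 118 = 7552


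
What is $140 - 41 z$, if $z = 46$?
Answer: $-1746$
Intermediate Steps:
$140 - 41 z = 140 - 1886 = -1746$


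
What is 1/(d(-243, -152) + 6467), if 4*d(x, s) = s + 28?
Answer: 1/6436 ≈ 0.00015538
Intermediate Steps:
d(x, s) = 7 + s/4 (d(x, s) = (s + 28)/4 = (28 + s)/4 = 7 + s/4)
1/(d(-243, -152) + 6467) = 1/((7 + (¼)*(-152)) + 6467) = 1/((7 - 38) + 6467) = 1/(-31 + 6467) = 1/6436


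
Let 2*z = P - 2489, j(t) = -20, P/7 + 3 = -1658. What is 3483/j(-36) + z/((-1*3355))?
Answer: -2308861/13420 ≈ -172.05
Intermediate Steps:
P = -11627 (P = -21 + 7*(-1658) = -21 - 11606 = -11627)
z = -7058 (z = (-11627 - 2489)/2 = (½)*(-14116) = -7058)
3483/j(-36) + z/((-1*3355)) = 3483/(-20) - 7058/((-1*3355)) = 3483*(-1/20) - 7058/(-3355) = -3483/20 - 7058*(-1/3355) = -3483/20 + 7058/3355 = -2308861/13420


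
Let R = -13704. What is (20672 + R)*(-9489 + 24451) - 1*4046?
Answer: 104251170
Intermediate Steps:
(20672 + R)*(-9489 + 24451) - 1*4046 = (20672 - 13704)*(-9489 + 24451) - 1*4046 = 6968*14962 - 4046 = 104255216 - 4046 = 104251170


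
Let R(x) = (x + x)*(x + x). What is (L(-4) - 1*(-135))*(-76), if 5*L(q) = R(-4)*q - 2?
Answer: -31692/5 ≈ -6338.4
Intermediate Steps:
R(x) = 4*x² (R(x) = (2*x)*(2*x) = 4*x²)
L(q) = -⅖ + 64*q/5 (L(q) = ((4*(-4)²)*q - 2)/5 = ((4*16)*q - 2)/5 = (64*q - 2)/5 = (-2 + 64*q)/5 = -⅖ + 64*q/5)
(L(-4) - 1*(-135))*(-76) = ((-⅖ + (64/5)*(-4)) - 1*(-135))*(-76) = ((-⅖ - 256/5) + 135)*(-76) = (-258/5 + 135)*(-76) = (417/5)*(-76) = -31692/5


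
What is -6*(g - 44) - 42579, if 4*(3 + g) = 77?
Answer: -84825/2 ≈ -42413.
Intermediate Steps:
g = 65/4 (g = -3 + (¼)*77 = -3 + 77/4 = 65/4 ≈ 16.250)
-6*(g - 44) - 42579 = -6*(65/4 - 44) - 42579 = -6*(-111/4) - 42579 = 333/2 - 42579 = -84825/2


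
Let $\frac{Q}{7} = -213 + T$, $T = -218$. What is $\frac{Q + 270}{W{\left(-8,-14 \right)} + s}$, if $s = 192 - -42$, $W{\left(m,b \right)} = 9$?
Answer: $- \frac{2747}{243} \approx -11.305$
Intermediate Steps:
$s = 234$ ($s = 192 + 42 = 234$)
$Q = -3017$ ($Q = 7 \left(-213 - 218\right) = 7 \left(-431\right) = -3017$)
$\frac{Q + 270}{W{\left(-8,-14 \right)} + s} = \frac{-3017 + 270}{9 + 234} = - \frac{2747}{243}$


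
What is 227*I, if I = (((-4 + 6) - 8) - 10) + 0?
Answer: -3632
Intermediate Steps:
I = -16 (I = ((2 - 8) - 10) + 0 = (-6 - 10) + 0 = -16 + 0 = -16)
227*I = 227*(-16) = -3632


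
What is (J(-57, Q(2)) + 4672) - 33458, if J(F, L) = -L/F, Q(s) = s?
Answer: -1640800/57 ≈ -28786.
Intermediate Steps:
J(F, L) = -L/F
(J(-57, Q(2)) + 4672) - 33458 = (-1*2/(-57) + 4672) - 33458 = (-1*2*(-1/57) + 4672) - 33458 = (2/57 + 4672) - 33458 = 266306/57 - 33458 = -1640800/57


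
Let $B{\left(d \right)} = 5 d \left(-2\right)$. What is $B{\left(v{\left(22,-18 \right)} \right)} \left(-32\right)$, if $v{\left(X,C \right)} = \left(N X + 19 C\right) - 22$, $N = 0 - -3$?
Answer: $-95360$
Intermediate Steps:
$N = 3$ ($N = 0 + 3 = 3$)
$v{\left(X,C \right)} = -22 + 3 X + 19 C$ ($v{\left(X,C \right)} = \left(3 X + 19 C\right) - 22 = -22 + 3 X + 19 C$)
$B{\left(d \right)} = - 10 d$
$B{\left(v{\left(22,-18 \right)} \right)} \left(-32\right) = - 10 \left(-22 + 3 \cdot 22 + 19 \left(-18\right)\right) \left(-32\right) = - 10 \left(-22 + 66 - 342\right) \left(-32\right) = \left(-10\right) \left(-298\right) \left(-32\right) = 2980 \left(-32\right) = -95360$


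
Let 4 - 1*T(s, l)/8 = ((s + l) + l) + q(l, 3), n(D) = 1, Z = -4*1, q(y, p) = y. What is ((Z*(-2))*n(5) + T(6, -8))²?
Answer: 33856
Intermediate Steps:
Z = -4
T(s, l) = 32 - 24*l - 8*s (T(s, l) = 32 - 8*(((s + l) + l) + l) = 32 - 8*(((l + s) + l) + l) = 32 - 8*((s + 2*l) + l) = 32 - 8*(s + 3*l) = 32 + (-24*l - 8*s) = 32 - 24*l - 8*s)
((Z*(-2))*n(5) + T(6, -8))² = (-4*(-2)*1 + (32 - 24*(-8) - 8*6))² = (8*1 + (32 + 192 - 48))² = (8 + 176)² = 184² = 33856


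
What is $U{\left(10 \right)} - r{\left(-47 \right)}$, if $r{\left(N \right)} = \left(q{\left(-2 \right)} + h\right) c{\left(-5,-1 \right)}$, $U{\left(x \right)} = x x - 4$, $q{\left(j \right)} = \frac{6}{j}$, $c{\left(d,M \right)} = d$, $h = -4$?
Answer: $61$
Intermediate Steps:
$U{\left(x \right)} = -4 + x^{2}$ ($U{\left(x \right)} = x^{2} - 4 = -4 + x^{2}$)
$r{\left(N \right)} = 35$ ($r{\left(N \right)} = \left(\frac{6}{-2} - 4\right) \left(-5\right) = \left(6 \left(- \frac{1}{2}\right) - 4\right) \left(-5\right) = \left(-3 - 4\right) \left(-5\right) = \left(-7\right) \left(-5\right) = 35$)
$U{\left(10 \right)} - r{\left(-47 \right)} = \left(-4 + 10^{2}\right) - 35 = \left(-4 + 100\right) - 35 = 96 - 35 = 61$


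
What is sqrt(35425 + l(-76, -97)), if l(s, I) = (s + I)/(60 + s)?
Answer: 3*sqrt(62997)/4 ≈ 188.24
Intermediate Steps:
l(s, I) = (I + s)/(60 + s)
sqrt(35425 + l(-76, -97)) = sqrt(35425 + (-97 - 76)/(60 - 76)) = sqrt(35425 - 173/(-16)) = sqrt(35425 - 1/16*(-173)) = sqrt(35425 + 173/16) = sqrt(566973/16) = 3*sqrt(62997)/4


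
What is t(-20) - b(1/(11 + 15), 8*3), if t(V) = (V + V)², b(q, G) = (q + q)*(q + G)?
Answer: 540175/338 ≈ 1598.2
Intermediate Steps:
b(q, G) = 2*q*(G + q) (b(q, G) = (2*q)*(G + q) = 2*q*(G + q))
t(V) = 4*V² (t(V) = (2*V)² = 4*V²)
t(-20) - b(1/(11 + 15), 8*3) = 4*(-20)² - 2*(8*3 + 1/(11 + 15))/(11 + 15) = 4*400 - 2*(24 + 1/26)/26 = 1600 - 2*(24 + 1/26)/26 = 1600 - 2*625/(26*26) = 1600 - 1*625/338 = 1600 - 625/338 = 540175/338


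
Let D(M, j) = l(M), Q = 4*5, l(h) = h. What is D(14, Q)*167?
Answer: 2338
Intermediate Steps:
Q = 20
D(M, j) = M
D(14, Q)*167 = 14*167 = 2338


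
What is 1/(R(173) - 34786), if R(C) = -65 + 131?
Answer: -1/34720 ≈ -2.8802e-5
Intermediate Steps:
R(C) = 66
1/(R(173) - 34786) = 1/(66 - 34786) = 1/(-34720) = -1/34720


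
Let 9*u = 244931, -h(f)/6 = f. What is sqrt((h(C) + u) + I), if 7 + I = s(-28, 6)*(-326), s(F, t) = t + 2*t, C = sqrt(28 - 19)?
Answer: sqrt(191894)/3 ≈ 146.02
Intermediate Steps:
C = 3 (C = sqrt(9) = 3)
h(f) = -6*f
u = 244931/9 (u = (1/9)*244931 = 244931/9 ≈ 27215.)
s(F, t) = 3*t
I = -5875 (I = -7 + (3*6)*(-326) = -7 + 18*(-326) = -7 - 5868 = -5875)
sqrt((h(C) + u) + I) = sqrt((-6*3 + 244931/9) - 5875) = sqrt((-18 + 244931/9) - 5875) = sqrt(244769/9 - 5875) = sqrt(191894/9) = sqrt(191894)/3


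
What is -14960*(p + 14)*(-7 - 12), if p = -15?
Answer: -284240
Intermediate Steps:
-14960*(p + 14)*(-7 - 12) = -14960*(-15 + 14)*(-7 - 12) = -(-14960)*(-19) = -14960*19 = -284240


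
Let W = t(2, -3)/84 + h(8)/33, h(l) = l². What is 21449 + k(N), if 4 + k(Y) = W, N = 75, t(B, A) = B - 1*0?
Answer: 9908497/462 ≈ 21447.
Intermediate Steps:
t(B, A) = B (t(B, A) = B + 0 = B)
W = 907/462 (W = 2/84 + 8²/33 = 2*(1/84) + 64*(1/33) = 1/42 + 64/33 = 907/462 ≈ 1.9632)
k(Y) = -941/462 (k(Y) = -4 + 907/462 = -941/462)
21449 + k(N) = 21449 - 941/462 = 9908497/462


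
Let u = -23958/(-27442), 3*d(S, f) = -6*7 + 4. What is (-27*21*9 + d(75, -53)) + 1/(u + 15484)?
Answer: -3260745480058/637403829 ≈ -5115.7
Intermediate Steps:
d(S, f) = -38/3 (d(S, f) = (-6*7 + 4)/3 = (-42 + 4)/3 = (1/3)*(-38) = -38/3)
u = 11979/13721 (u = -23958*(-1/27442) = 11979/13721 ≈ 0.87304)
(-27*21*9 + d(75, -53)) + 1/(u + 15484) = (-27*21*9 - 38/3) + 1/(11979/13721 + 15484) = (-567*9 - 38/3) + 1/(212467943/13721) = (-5103 - 38/3) + 13721/212467943 = -15347/3 + 13721/212467943 = -3260745480058/637403829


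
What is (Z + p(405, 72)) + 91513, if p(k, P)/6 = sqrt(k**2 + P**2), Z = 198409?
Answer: 289922 + 54*sqrt(2089) ≈ 2.9239e+5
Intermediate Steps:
p(k, P) = 6*sqrt(P**2 + k**2) (p(k, P) = 6*sqrt(k**2 + P**2) = 6*sqrt(P**2 + k**2))
(Z + p(405, 72)) + 91513 = (198409 + 6*sqrt(72**2 + 405**2)) + 91513 = (198409 + 6*sqrt(5184 + 164025)) + 91513 = (198409 + 6*sqrt(169209)) + 91513 = (198409 + 6*(9*sqrt(2089))) + 91513 = (198409 + 54*sqrt(2089)) + 91513 = 289922 + 54*sqrt(2089)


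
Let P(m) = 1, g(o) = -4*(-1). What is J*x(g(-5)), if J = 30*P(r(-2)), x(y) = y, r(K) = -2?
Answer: 120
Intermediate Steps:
g(o) = 4
J = 30 (J = 30*1 = 30)
J*x(g(-5)) = 30*4 = 120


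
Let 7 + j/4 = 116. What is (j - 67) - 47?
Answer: 322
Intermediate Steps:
j = 436 (j = -28 + 4*116 = -28 + 464 = 436)
(j - 67) - 47 = (436 - 67) - 47 = 369 - 47 = 322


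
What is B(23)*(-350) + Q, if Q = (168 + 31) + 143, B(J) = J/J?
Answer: -8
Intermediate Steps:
B(J) = 1
Q = 342 (Q = 199 + 143 = 342)
B(23)*(-350) + Q = 1*(-350) + 342 = -350 + 342 = -8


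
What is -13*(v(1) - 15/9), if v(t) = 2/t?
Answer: -13/3 ≈ -4.3333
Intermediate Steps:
-13*(v(1) - 15/9) = -13*(2/1 - 15/9) = -13*(2*1 - 15*1/9) = -13*(2 - 5/3) = -13*1/3 = -13/3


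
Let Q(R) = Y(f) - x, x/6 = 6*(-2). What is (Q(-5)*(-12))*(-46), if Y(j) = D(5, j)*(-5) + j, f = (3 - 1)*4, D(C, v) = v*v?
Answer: -132480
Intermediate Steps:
x = -72 (x = 6*(6*(-2)) = 6*(-12) = -72)
D(C, v) = v²
f = 8 (f = 2*4 = 8)
Y(j) = j - 5*j² (Y(j) = j²*(-5) + j = -5*j² + j = j - 5*j²)
Q(R) = -240 (Q(R) = 8*(1 - 5*8) - 1*(-72) = 8*(1 - 40) + 72 = 8*(-39) + 72 = -312 + 72 = -240)
(Q(-5)*(-12))*(-46) = -240*(-12)*(-46) = 2880*(-46) = -132480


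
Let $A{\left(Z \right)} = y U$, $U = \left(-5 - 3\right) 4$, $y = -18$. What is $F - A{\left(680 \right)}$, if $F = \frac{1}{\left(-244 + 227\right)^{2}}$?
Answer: $- \frac{166463}{289} \approx -576.0$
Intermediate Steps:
$U = -32$ ($U = \left(-8\right) 4 = -32$)
$A{\left(Z \right)} = 576$ ($A{\left(Z \right)} = \left(-18\right) \left(-32\right) = 576$)
$F = \frac{1}{289}$ ($F = \frac{1}{\left(-17\right)^{2}} = \frac{1}{289} \approx 0.0034602$)
$F - A{\left(680 \right)} = \frac{1}{289} - 576 = - \frac{166463}{289}$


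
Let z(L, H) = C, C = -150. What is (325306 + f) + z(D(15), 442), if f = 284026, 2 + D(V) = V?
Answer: 609182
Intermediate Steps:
D(V) = -2 + V
z(L, H) = -150
(325306 + f) + z(D(15), 442) = (325306 + 284026) - 150 = 609332 - 150 = 609182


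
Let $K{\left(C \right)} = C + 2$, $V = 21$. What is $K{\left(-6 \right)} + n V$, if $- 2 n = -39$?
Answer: $\frac{811}{2} \approx 405.5$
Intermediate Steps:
$K{\left(C \right)} = 2 + C$
$n = \frac{39}{2}$ ($n = \left(- \frac{1}{2}\right) \left(-39\right) = \frac{39}{2} \approx 19.5$)
$K{\left(-6 \right)} + n V = \left(2 - 6\right) + \frac{39}{2} \cdot 21 = -4 + \frac{819}{2} = \frac{811}{2}$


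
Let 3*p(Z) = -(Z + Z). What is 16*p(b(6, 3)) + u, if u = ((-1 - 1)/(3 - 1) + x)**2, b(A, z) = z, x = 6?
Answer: -7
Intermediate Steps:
p(Z) = -2*Z/3 (p(Z) = (-(Z + Z))/3 = (-2*Z)/3 = -2*Z/3)
u = 25 (u = ((-1 - 1)/(3 - 1) + 6)**2 = (-2/2 + 6)**2 = (-2*1/2 + 6)**2 = (-1 + 6)**2 = 5**2 = 25)
16*p(b(6, 3)) + u = 16*(-2/3*3) + 25 = 16*(-2) + 25 = -32 + 25 = -7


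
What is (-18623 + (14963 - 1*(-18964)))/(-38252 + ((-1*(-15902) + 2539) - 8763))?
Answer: -7652/14287 ≈ -0.53559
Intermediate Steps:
(-18623 + (14963 - 1*(-18964)))/(-38252 + ((-1*(-15902) + 2539) - 8763)) = (-18623 + (14963 + 18964))/(-38252 + ((15902 + 2539) - 8763)) = (-18623 + 33927)/(-38252 + (18441 - 8763)) = 15304/(-38252 + 9678) = 15304/(-28574) = 15304*(-1/28574) = -7652/14287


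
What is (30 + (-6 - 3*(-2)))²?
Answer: 900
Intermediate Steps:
(30 + (-6 - 3*(-2)))² = (30 + (-6 - 1*(-6)))² = (30 + (-6 + 6))² = (30 + 0)² = 30² = 900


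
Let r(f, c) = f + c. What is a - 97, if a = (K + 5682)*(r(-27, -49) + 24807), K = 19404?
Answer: 620401769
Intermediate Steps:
r(f, c) = c + f
a = 620401866 (a = (19404 + 5682)*((-49 - 27) + 24807) = 25086*(-76 + 24807) = 25086*24731 = 620401866)
a - 97 = 620401866 - 97 = 620401769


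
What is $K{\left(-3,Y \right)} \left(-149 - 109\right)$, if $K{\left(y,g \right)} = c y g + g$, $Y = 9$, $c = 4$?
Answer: $25542$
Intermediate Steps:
$K{\left(y,g \right)} = g + 4 g y$ ($K{\left(y,g \right)} = 4 y g + g = 4 g y + g = g + 4 g y$)
$K{\left(-3,Y \right)} \left(-149 - 109\right) = 9 \left(1 + 4 \left(-3\right)\right) \left(-149 - 109\right) = 9 \left(1 - 12\right) \left(-258\right) = 9 \left(-11\right) \left(-258\right) = \left(-99\right) \left(-258\right) = 25542$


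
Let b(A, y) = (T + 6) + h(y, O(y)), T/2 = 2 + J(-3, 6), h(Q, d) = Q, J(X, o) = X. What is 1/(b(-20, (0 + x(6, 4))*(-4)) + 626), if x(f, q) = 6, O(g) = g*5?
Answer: 1/606 ≈ 0.0016502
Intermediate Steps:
O(g) = 5*g
T = -2 (T = 2*(2 - 3) = 2*(-1) = -2)
b(A, y) = 4 + y (b(A, y) = (-2 + 6) + y = 4 + y)
1/(b(-20, (0 + x(6, 4))*(-4)) + 626) = 1/((4 + (0 + 6)*(-4)) + 626) = 1/((4 + 6*(-4)) + 626) = 1/((4 - 24) + 626) = 1/(-20 + 626) = 1/606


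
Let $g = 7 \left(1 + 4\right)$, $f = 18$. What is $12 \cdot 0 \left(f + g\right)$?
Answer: $0$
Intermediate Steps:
$g = 35$ ($g = 7 \cdot 5 = 35$)
$12 \cdot 0 \left(f + g\right) = 12 \cdot 0 \left(18 + 35\right) = 0 \cdot 53 = 0$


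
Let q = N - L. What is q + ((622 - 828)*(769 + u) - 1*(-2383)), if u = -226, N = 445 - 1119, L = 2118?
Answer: -112267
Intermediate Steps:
N = -674
q = -2792 (q = -674 - 1*2118 = -674 - 2118 = -2792)
q + ((622 - 828)*(769 + u) - 1*(-2383)) = -2792 + ((622 - 828)*(769 - 226) - 1*(-2383)) = -2792 + (-206*543 + 2383) = -2792 + (-111858 + 2383) = -2792 - 109475 = -112267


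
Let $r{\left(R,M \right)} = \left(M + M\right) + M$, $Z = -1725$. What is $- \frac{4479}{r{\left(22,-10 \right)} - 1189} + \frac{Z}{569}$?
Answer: $\frac{445776}{693611} \approx 0.64269$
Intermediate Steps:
$r{\left(R,M \right)} = 3 M$ ($r{\left(R,M \right)} = 2 M + M = 3 M$)
$- \frac{4479}{r{\left(22,-10 \right)} - 1189} + \frac{Z}{569} = - \frac{4479}{3 \left(-10\right) - 1189} - \frac{1725}{569} = - \frac{4479}{-30 - 1189} - \frac{1725}{569} = - \frac{4479}{-1219} - \frac{1725}{569} = \left(-4479\right) \left(- \frac{1}{1219}\right) - \frac{1725}{569} = \frac{4479}{1219} - \frac{1725}{569} = \frac{445776}{693611}$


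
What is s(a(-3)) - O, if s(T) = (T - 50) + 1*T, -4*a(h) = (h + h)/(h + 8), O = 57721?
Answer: -288852/5 ≈ -57770.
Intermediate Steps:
a(h) = -h/(2*(8 + h)) (a(h) = -(h + h)/(4*(h + 8)) = -2*h/(4*(8 + h)) = -h/(2*(8 + h)))
s(T) = -50 + 2*T (s(T) = (-50 + T) + T = -50 + 2*T)
s(a(-3)) - O = (-50 + 2*(-1*(-3)/(16 + 2*(-3)))) - 1*57721 = (-50 + 2*(-1*(-3)/(16 - 6))) - 57721 = (-50 + 2*(-1*(-3)/10)) - 57721 = (-50 + 2*(-1*(-3)*⅒)) - 57721 = (-50 + 2*(3/10)) - 57721 = (-50 + ⅗) - 57721 = -247/5 - 57721 = -288852/5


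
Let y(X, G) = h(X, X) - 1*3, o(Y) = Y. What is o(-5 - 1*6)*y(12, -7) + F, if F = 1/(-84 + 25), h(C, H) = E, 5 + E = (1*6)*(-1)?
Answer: 9085/59 ≈ 153.98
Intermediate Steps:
E = -11 (E = -5 + (1*6)*(-1) = -5 + 6*(-1) = -5 - 6 = -11)
h(C, H) = -11
F = -1/59 (F = 1/(-59) = -1/59 ≈ -0.016949)
y(X, G) = -14 (y(X, G) = -11 - 1*3 = -11 - 3 = -14)
o(-5 - 1*6)*y(12, -7) + F = (-5 - 1*6)*(-14) - 1/59 = (-5 - 6)*(-14) - 1/59 = -11*(-14) - 1/59 = 154 - 1/59 = 9085/59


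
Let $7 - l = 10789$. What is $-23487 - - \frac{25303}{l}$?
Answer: $- \frac{253262137}{10782} \approx -23489.0$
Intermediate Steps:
$l = -10782$ ($l = 7 - 10789 = -10782$)
$-23487 - - \frac{25303}{l} = -23487 - - \frac{25303}{-10782} = -23487 - \left(-25303\right) \left(- \frac{1}{10782}\right) = -23487 - \frac{25303}{10782} = - \frac{253262137}{10782}$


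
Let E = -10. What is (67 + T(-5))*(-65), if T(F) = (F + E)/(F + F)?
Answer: -8905/2 ≈ -4452.5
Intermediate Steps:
T(F) = (-10 + F)/(2*F) (T(F) = (F - 10)/(F + F) = (-10 + F)/((2*F)) = (-10 + F)*(1/(2*F)) = (-10 + F)/(2*F))
(67 + T(-5))*(-65) = (67 + (1/2)*(-10 - 5)/(-5))*(-65) = (67 + (1/2)*(-1/5)*(-15))*(-65) = (67 + 3/2)*(-65) = (137/2)*(-65) = -8905/2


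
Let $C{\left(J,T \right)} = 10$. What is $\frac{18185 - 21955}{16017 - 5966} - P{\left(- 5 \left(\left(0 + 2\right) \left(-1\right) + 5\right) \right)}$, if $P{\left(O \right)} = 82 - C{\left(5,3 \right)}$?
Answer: $- \frac{727442}{10051} \approx -72.375$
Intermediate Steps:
$P{\left(O \right)} = 72$ ($P{\left(O \right)} = 82 - 10 = 72$)
$\frac{18185 - 21955}{16017 - 5966} - P{\left(- 5 \left(\left(0 + 2\right) \left(-1\right) + 5\right) \right)} = \frac{18185 - 21955}{16017 - 5966} - 72 = - \frac{3770}{10051} - 72 = - \frac{727442}{10051}$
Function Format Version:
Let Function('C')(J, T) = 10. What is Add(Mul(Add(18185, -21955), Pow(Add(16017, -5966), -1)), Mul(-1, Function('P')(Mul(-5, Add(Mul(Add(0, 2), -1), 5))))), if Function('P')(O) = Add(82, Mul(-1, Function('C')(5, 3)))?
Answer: Rational(-727442, 10051) ≈ -72.375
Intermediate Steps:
Function('P')(O) = 72 (Function('P')(O) = Add(82, Mul(-1, 10)) = Add(82, -10) = 72)
Add(Mul(Add(18185, -21955), Pow(Add(16017, -5966), -1)), Mul(-1, Function('P')(Mul(-5, Add(Mul(Add(0, 2), -1), 5))))) = Add(Mul(Add(18185, -21955), Pow(Add(16017, -5966), -1)), Mul(-1, 72)) = Add(Mul(-3770, Pow(10051, -1)), -72) = Add(Mul(-3770, Rational(1, 10051)), -72) = Add(Rational(-3770, 10051), -72) = Rational(-727442, 10051)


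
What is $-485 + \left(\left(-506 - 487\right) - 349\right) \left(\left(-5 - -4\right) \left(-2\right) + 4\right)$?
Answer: $-8537$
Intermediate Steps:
$-485 + \left(\left(-506 - 487\right) - 349\right) \left(\left(-5 - -4\right) \left(-2\right) + 4\right) = -485 + \left(-993 - 349\right) \left(\left(-5 + 4\right) \left(-2\right) + 4\right) = -485 - 1342 \left(\left(-1\right) \left(-2\right) + 4\right) = -485 - 1342 \left(2 + 4\right) = -485 - 8052 = -8537$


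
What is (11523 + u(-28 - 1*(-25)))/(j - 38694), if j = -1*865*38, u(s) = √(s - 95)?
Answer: -11523/71564 - 7*I*√2/71564 ≈ -0.16102 - 0.00013833*I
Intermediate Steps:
u(s) = √(-95 + s)
j = -32870 (j = -865*38 = -32870)
(11523 + u(-28 - 1*(-25)))/(j - 38694) = (11523 + √(-95 + (-28 - 1*(-25))))/(-32870 - 38694) = (11523 + √(-95 + (-28 + 25)))/(-71564) = (11523 + √(-95 - 3))*(-1/71564) = (11523 + √(-98))*(-1/71564) = (11523 + 7*I*√2)*(-1/71564) = -11523/71564 - 7*I*√2/71564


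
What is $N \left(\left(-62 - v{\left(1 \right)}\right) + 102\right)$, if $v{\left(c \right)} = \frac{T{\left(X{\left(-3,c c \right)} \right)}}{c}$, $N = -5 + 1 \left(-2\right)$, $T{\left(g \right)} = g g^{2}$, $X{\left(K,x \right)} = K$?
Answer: $-469$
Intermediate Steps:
$T{\left(g \right)} = g^{3}$
$N = -7$ ($N = -5 - 2 = -7$)
$v{\left(c \right)} = - \frac{27}{c}$ ($v{\left(c \right)} = \frac{\left(-3\right)^{3}}{c} = - \frac{27}{c}$)
$N \left(\left(-62 - v{\left(1 \right)}\right) + 102\right) = - 7 \left(\left(-62 - - \frac{27}{1}\right) + 102\right) = - 7 \left(\left(-62 - \left(-27\right) 1\right) + 102\right) = - 7 \left(\left(-62 - -27\right) + 102\right) = - 7 \left(\left(-62 + 27\right) + 102\right) = - 7 \left(-35 + 102\right) = \left(-7\right) 67 = -469$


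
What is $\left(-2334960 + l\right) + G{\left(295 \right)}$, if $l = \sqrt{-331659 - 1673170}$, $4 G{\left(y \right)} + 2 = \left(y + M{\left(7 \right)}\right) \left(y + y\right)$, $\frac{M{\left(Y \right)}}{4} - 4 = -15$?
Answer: $-2297938 + i \sqrt{2004829} \approx -2.2979 \cdot 10^{6} + 1415.9 i$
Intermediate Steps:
$M{\left(Y \right)} = -44$ ($M{\left(Y \right)} = 16 + 4 \left(-15\right) = 16 - 60 = -44$)
$G{\left(y \right)} = - \frac{1}{2} + \frac{y \left(-44 + y\right)}{2}$ ($G{\left(y \right)} = - \frac{1}{2} + \frac{\left(y - 44\right) \left(y + y\right)}{4} = - \frac{1}{2} + \frac{\left(-44 + y\right) 2 y}{4} = - \frac{1}{2} + \frac{2 y \left(-44 + y\right)}{4} = - \frac{1}{2} + \frac{y \left(-44 + y\right)}{2}$)
$l = i \sqrt{2004829}$ ($l = \sqrt{-2004829} = i \sqrt{2004829} \approx 1415.9 i$)
$\left(-2334960 + l\right) + G{\left(295 \right)} = \left(-2334960 + i \sqrt{2004829}\right) - \left(\frac{12981}{2} - \frac{87025}{2}\right) = \left(-2334960 + i \sqrt{2004829}\right) - -37022 = \left(-2334960 + i \sqrt{2004829}\right) + 37022 = -2297938 + i \sqrt{2004829}$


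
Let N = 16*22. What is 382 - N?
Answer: 30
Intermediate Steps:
N = 352
382 - N = 382 - 1*352 = 382 - 352 = 30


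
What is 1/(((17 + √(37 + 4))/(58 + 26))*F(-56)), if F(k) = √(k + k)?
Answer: -51*I*√7/248 + 3*I*√287/248 ≈ -0.33915*I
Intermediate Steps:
F(k) = √2*√k (F(k) = √(2*k) = √2*√k)
1/(((17 + √(37 + 4))/(58 + 26))*F(-56)) = 1/(((17 + √(37 + 4))/(58 + 26))*(√2*√(-56))) = 1/(((17 + √41)/84)*(√2*(2*I*√14))) = 1/(((17 + √41)*(1/84))*(4*I*√7)) = 1/((17/84 + √41/84)*(4*I*√7)) = 1/(4*I*√7*(17/84 + √41/84)) = -I*√7/(28*(17/84 + √41/84))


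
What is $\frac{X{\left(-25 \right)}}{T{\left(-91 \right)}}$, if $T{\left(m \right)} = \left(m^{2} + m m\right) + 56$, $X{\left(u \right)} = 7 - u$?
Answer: $\frac{16}{8309} \approx 0.0019256$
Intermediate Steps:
$T{\left(m \right)} = 56 + 2 m^{2}$ ($T{\left(m \right)} = \left(m^{2} + m^{2}\right) + 56 = 2 m^{2} + 56 = 56 + 2 m^{2}$)
$\frac{X{\left(-25 \right)}}{T{\left(-91 \right)}} = \frac{7 - -25}{56 + 2 \left(-91\right)^{2}} = \frac{7 + 25}{56 + 2 \cdot 8281} = \frac{32}{56 + 16562} = \frac{32}{16618} = 32 \cdot \frac{1}{16618} = \frac{16}{8309}$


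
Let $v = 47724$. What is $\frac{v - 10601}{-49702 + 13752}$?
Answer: $- \frac{37123}{35950} \approx -1.0326$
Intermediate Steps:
$\frac{v - 10601}{-49702 + 13752} = \frac{47724 - 10601}{-49702 + 13752} = \frac{37123}{-35950} = 37123 \left(- \frac{1}{35950}\right) = - \frac{37123}{35950}$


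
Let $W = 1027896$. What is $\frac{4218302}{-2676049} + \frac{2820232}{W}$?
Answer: $\frac{401387908847}{343837507863} \approx 1.1674$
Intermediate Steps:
$\frac{4218302}{-2676049} + \frac{2820232}{W} = \frac{4218302}{-2676049} + \frac{2820232}{1027896} = 4218302 \left(- \frac{1}{2676049}\right) + 2820232 \cdot \frac{1}{1027896} = - \frac{4218302}{2676049} + \frac{352529}{128487} = \frac{401387908847}{343837507863}$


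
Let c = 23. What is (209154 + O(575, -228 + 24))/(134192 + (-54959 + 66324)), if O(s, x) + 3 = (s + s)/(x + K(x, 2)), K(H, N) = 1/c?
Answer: 981100891/682807887 ≈ 1.4369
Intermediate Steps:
K(H, N) = 1/23
O(s, x) = -3 + 2*s/(1/23 + x) (O(s, x) = -3 + (s + s)/(x + 1/23) = -3 + (2*s)/(1/23 + x) = -3 + 2*s/(1/23 + x))
(209154 + O(575, -228 + 24))/(134192 + (-54959 + 66324)) = (209154 + (-3 - 69*(-228 + 24) + 46*575)/(1 + 23*(-228 + 24)))/(134192 + (-54959 + 66324)) = (209154 + (-3 - 69*(-204) + 26450)/(1 + 23*(-204)))/(134192 + 11365) = (209154 + (-3 + 14076 + 26450)/(1 - 4692))/145557 = (209154 + 40523/(-4691))*(1/145557) = (209154 - 1/4691*40523)*(1/145557) = (209154 - 40523/4691)*(1/145557) = (981100891/4691)*(1/145557) = 981100891/682807887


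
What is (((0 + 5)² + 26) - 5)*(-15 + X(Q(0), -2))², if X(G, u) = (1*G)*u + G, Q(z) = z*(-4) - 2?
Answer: 7774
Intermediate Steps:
Q(z) = -2 - 4*z (Q(z) = -4*z - 2 = -2 - 4*z)
X(G, u) = G + G*u (X(G, u) = G*u + G = G + G*u)
(((0 + 5)² + 26) - 5)*(-15 + X(Q(0), -2))² = (((0 + 5)² + 26) - 5)*(-15 + (-2 - 4*0)*(1 - 2))² = ((5² + 26) - 5)*(-15 + (-2 + 0)*(-1))² = ((25 + 26) - 5)*(-15 - 2*(-1))² = (51 - 5)*(-15 + 2)² = 46*(-13)² = 46*169 = 7774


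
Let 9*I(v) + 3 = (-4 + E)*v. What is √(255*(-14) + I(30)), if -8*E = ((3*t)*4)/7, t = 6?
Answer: I*√1582287/21 ≈ 59.9*I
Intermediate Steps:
E = -9/7 (E = -(3*6)*4/(8*7) = -18*4/(8*7) = -9/7 ≈ -1.2857)
I(v) = -⅓ - 37*v/63 (I(v) = -⅓ + ((-4 - 9/7)*v)/9 = -⅓ + (-37*v/7)/9 = -⅓ - 37*v/63)
√(255*(-14) + I(30)) = √(255*(-14) + (-⅓ - 37/63*30)) = √(-3570 + (-⅓ - 370/21)) = √(-3570 - 377/21) = √(-75347/21) = I*√1582287/21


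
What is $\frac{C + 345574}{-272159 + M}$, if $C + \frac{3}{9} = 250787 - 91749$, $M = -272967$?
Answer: $- \frac{1513835}{1635378} \approx -0.92568$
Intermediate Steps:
$C = \frac{477113}{3}$ ($C = - \frac{1}{3} + \left(250787 - 91749\right) = - \frac{1}{3} + 159038 = \frac{477113}{3} \approx 1.5904 \cdot 10^{5}$)
$\frac{C + 345574}{-272159 + M} = \frac{\frac{477113}{3} + 345574}{-272159 - 272967} = \frac{1513835}{3 \left(-545126\right)} = \frac{1513835}{3} \left(- \frac{1}{545126}\right) = - \frac{1513835}{1635378}$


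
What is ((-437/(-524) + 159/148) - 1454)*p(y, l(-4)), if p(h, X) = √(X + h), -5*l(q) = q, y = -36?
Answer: -28153154*I*√55/24235 ≈ -8615.2*I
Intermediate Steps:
l(q) = -q/5
((-437/(-524) + 159/148) - 1454)*p(y, l(-4)) = ((-437/(-524) + 159/148) - 1454)*√(-⅕*(-4) - 36) = ((-437*(-1/524) + 159*(1/148)) - 1454)*√(⅘ - 36) = ((437/524 + 159/148) - 1454)*√(-176/5) = (18499/9694 - 1454)*(4*I*√55/5) = -28153154*I*√55/24235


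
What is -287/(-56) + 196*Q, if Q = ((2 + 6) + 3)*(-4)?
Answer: -68951/8 ≈ -8618.9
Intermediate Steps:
Q = -44 (Q = (8 + 3)*(-4) = 11*(-4) = -44)
-287/(-56) + 196*Q = -287/(-56) + 196*(-44) = -287*(-1/56) - 8624 = 41/8 - 8624 = -68951/8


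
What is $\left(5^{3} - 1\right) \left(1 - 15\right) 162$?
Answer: $-281232$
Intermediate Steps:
$\left(5^{3} - 1\right) \left(1 - 15\right) 162 = \left(125 - 1\right) \left(1 - 15\right) 162 = 124 \left(1 - 15\right) 162 = 124 \left(-14\right) 162 = \left(-1736\right) 162 = -281232$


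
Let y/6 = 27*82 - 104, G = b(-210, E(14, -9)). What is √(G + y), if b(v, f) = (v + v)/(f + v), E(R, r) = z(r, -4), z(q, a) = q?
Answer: 4*√4217210/73 ≈ 112.53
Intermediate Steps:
E(R, r) = r
b(v, f) = 2*v/(f + v) (b(v, f) = (2*v)/(f + v) = 2*v/(f + v))
G = 140/73 (G = 2*(-210)/(-9 - 210) = 2*(-210)/(-219) = 2*(-210)*(-1/219) = 140/73 ≈ 1.9178)
y = 12660 (y = 6*(27*82 - 104) = 6*(2214 - 104) = 6*2110 = 12660)
√(G + y) = √(140/73 + 12660) = √(924320/73) = 4*√4217210/73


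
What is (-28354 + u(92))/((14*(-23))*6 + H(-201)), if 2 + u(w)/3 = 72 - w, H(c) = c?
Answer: 28420/2133 ≈ 13.324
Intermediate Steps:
u(w) = 210 - 3*w (u(w) = -6 + 3*(72 - w) = -6 + (216 - 3*w) = 210 - 3*w)
(-28354 + u(92))/((14*(-23))*6 + H(-201)) = (-28354 + (210 - 3*92))/((14*(-23))*6 - 201) = (-28354 + (210 - 276))/(-322*6 - 201) = (-28354 - 66)/(-1932 - 201) = -28420/(-2133) = -28420*(-1/2133) = 28420/2133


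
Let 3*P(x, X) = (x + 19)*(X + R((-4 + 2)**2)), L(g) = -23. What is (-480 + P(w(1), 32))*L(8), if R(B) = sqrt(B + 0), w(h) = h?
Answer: 17480/3 ≈ 5826.7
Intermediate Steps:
R(B) = sqrt(B)
P(x, X) = (2 + X)*(19 + x)/3 (P(x, X) = ((x + 19)*(X + sqrt((-4 + 2)**2)))/3 = ((19 + x)*(X + sqrt((-2)**2)))/3 = ((19 + x)*(X + sqrt(4)))/3 = ((19 + x)*(X + 2))/3 = ((19 + x)*(2 + X))/3 = ((2 + X)*(19 + x))/3 = (2 + X)*(19 + x)/3)
(-480 + P(w(1), 32))*L(8) = (-480 + (38/3 + (2/3)*1 + (19/3)*32 + (1/3)*32*1))*(-23) = (-480 + (38/3 + 2/3 + 608/3 + 32/3))*(-23) = (-480 + 680/3)*(-23) = -760/3*(-23) = 17480/3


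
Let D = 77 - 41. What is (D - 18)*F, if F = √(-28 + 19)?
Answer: 54*I ≈ 54.0*I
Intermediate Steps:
D = 36
F = 3*I (F = √(-9) = 3*I ≈ 3.0*I)
(D - 18)*F = (36 - 18)*(3*I) = 18*(3*I) = 54*I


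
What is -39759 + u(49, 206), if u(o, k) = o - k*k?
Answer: -82146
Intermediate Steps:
u(o, k) = o - k²
-39759 + u(49, 206) = -39759 + (49 - 1*206²) = -39759 + (49 - 1*42436) = -39759 + (49 - 42436) = -39759 - 42387 = -82146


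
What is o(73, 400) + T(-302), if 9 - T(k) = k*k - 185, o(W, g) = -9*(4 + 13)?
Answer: -91163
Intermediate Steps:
o(W, g) = -153 (o(W, g) = -9*17 = -153)
T(k) = 194 - k**2 (T(k) = 9 - (k*k - 185) = 9 - (k**2 - 185) = 9 - (-185 + k**2) = 9 + (185 - k**2) = 194 - k**2)
o(73, 400) + T(-302) = -153 + (194 - 1*(-302)**2) = -153 + (194 - 1*91204) = -153 + (194 - 91204) = -153 - 91010 = -91163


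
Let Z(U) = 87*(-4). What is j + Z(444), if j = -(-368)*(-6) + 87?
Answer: -2469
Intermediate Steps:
j = -2121 (j = -46*48 + 87 = -2208 + 87 = -2121)
Z(U) = -348
j + Z(444) = -2121 - 348 = -2469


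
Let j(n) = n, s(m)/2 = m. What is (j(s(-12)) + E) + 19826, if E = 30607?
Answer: 50409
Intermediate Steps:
s(m) = 2*m
(j(s(-12)) + E) + 19826 = (2*(-12) + 30607) + 19826 = (-24 + 30607) + 19826 = 30583 + 19826 = 50409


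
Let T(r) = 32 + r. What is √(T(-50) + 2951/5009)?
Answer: I*√436839899/5009 ≈ 4.1726*I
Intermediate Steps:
√(T(-50) + 2951/5009) = √((32 - 50) + 2951/5009) = √(-18 + 2951*(1/5009)) = √(-18 + 2951/5009) = √(-87211/5009) = I*√436839899/5009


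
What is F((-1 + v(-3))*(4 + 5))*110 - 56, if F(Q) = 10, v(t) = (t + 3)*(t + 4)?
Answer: 1044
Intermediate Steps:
v(t) = (3 + t)*(4 + t)
F((-1 + v(-3))*(4 + 5))*110 - 56 = 10*110 - 56 = 1100 - 56 = 1044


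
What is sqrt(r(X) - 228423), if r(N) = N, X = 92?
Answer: I*sqrt(228331) ≈ 477.84*I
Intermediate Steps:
sqrt(r(X) - 228423) = sqrt(92 - 228423) = sqrt(-228331) = I*sqrt(228331)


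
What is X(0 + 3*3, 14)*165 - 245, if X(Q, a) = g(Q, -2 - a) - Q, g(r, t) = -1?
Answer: -1895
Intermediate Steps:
X(Q, a) = -1 - Q
X(0 + 3*3, 14)*165 - 245 = (-1 - (0 + 3*3))*165 - 245 = (-1 - (0 + 9))*165 - 245 = (-1 - 1*9)*165 - 245 = (-1 - 9)*165 - 245 = -10*165 - 245 = -1650 - 245 = -1895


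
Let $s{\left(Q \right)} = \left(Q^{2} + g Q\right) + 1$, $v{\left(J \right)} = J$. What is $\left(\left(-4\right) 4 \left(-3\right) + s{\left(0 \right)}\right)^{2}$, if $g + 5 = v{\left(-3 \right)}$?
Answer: $2401$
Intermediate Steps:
$g = -8$ ($g = -5 - 3 = -8$)
$s{\left(Q \right)} = 1 + Q^{2} - 8 Q$ ($s{\left(Q \right)} = \left(Q^{2} - 8 Q\right) + 1 = 1 + Q^{2} - 8 Q$)
$\left(\left(-4\right) 4 \left(-3\right) + s{\left(0 \right)}\right)^{2} = \left(\left(-4\right) 4 \left(-3\right) + \left(1 + 0^{2} - 0\right)\right)^{2} = \left(\left(-16\right) \left(-3\right) + \left(1 + 0 + 0\right)\right)^{2} = \left(48 + 1\right)^{2} = 49^{2} = 2401$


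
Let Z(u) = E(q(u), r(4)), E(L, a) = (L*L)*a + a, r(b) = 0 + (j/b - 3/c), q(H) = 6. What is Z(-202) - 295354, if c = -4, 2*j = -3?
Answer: -2362721/8 ≈ -2.9534e+5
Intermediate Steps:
j = -3/2 (j = (½)*(-3) = -3/2 ≈ -1.5000)
r(b) = ¾ - 3/(2*b) (r(b) = 0 + (-3/(2*b) - 3/(-4)) = 0 + (-3/(2*b) - 3*(-¼)) = 0 + (-3/(2*b) + ¾) = 0 + (¾ - 3/(2*b)) = ¾ - 3/(2*b))
E(L, a) = a + a*L² (E(L, a) = L²*a + a = a*L² + a = a + a*L²)
Z(u) = 111/8 (Z(u) = ((¾)*(-2 + 4)/4)*(1 + 6²) = ((¾)*(¼)*2)*(1 + 36) = (3/8)*37 = 111/8)
Z(-202) - 295354 = 111/8 - 295354 = -2362721/8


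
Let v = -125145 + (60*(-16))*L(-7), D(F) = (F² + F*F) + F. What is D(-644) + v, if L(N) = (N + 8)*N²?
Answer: 656643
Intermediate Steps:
L(N) = N²*(8 + N) (L(N) = (8 + N)*N² = N²*(8 + N))
D(F) = F + 2*F² (D(F) = (F² + F²) + F = 2*F² + F = F + 2*F²)
v = -172185 (v = -125145 + (60*(-16))*((-7)²*(8 - 7)) = -125145 - 47040 = -172185)
D(-644) + v = -644*(1 + 2*(-644)) - 172185 = -644*(1 - 1288) - 172185 = -644*(-1287) - 172185 = 828828 - 172185 = 656643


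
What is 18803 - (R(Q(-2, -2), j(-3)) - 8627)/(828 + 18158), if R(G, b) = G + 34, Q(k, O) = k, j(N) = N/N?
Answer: 357002353/18986 ≈ 18803.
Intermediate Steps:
j(N) = 1
R(G, b) = 34 + G
18803 - (R(Q(-2, -2), j(-3)) - 8627)/(828 + 18158) = 18803 - ((34 - 2) - 8627)/(828 + 18158) = 18803 - (32 - 8627)/18986 = 18803 - (-8595)/18986 = 18803 - 1*(-8595/18986) = 18803 + 8595/18986 = 357002353/18986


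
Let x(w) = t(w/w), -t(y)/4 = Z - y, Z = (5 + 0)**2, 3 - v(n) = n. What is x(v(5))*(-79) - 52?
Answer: 7532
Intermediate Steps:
v(n) = 3 - n
Z = 25 (Z = 5**2 = 25)
t(y) = -100 + 4*y (t(y) = -4*(25 - y) = -100 + 4*y)
x(w) = -96 (x(w) = -100 + 4*(w/w) = -100 + 4*1 = -100 + 4 = -96)
x(v(5))*(-79) - 52 = -96*(-79) - 52 = 7584 - 52 = 7532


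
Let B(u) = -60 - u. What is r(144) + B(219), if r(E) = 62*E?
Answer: 8649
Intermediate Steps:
r(144) + B(219) = 62*144 + (-60 - 1*219) = 8928 + (-60 - 219) = 8928 - 279 = 8649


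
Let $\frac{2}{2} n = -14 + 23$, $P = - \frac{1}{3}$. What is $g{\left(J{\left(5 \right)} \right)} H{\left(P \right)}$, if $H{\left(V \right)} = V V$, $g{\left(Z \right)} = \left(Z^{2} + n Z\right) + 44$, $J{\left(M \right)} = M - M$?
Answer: $\frac{44}{9} \approx 4.8889$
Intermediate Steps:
$J{\left(M \right)} = 0$
$P = - \frac{1}{3}$ ($P = \left(-1\right) \frac{1}{3} = - \frac{1}{3} \approx -0.33333$)
$n = 9$ ($n = -14 + 23 = 9$)
$g{\left(Z \right)} = 44 + Z^{2} + 9 Z$ ($g{\left(Z \right)} = \left(Z^{2} + 9 Z\right) + 44 = 44 + Z^{2} + 9 Z$)
$H{\left(V \right)} = V^{2}$
$g{\left(J{\left(5 \right)} \right)} H{\left(P \right)} = \left(44 + 0^{2} + 9 \cdot 0\right) \left(- \frac{1}{3}\right)^{2} = \left(44 + 0 + 0\right) \frac{1}{9} = 44 \cdot \frac{1}{9} = \frac{44}{9}$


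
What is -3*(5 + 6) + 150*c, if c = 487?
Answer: 73017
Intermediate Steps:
-3*(5 + 6) + 150*c = -3*(5 + 6) + 150*487 = -3*11 + 73050 = -33 + 73050 = 73017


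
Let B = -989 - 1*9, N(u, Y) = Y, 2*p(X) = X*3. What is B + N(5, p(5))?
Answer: -1981/2 ≈ -990.50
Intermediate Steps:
p(X) = 3*X/2 (p(X) = (X*3)/2 = (3*X)/2 = 3*X/2)
B = -998 (B = -989 - 9 = -998)
B + N(5, p(5)) = -998 + (3/2)*5 = -998 + 15/2 = -1981/2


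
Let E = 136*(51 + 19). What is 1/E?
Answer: 1/9520 ≈ 0.00010504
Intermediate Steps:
E = 9520 (E = 136*70 = 9520)
1/E = 1/9520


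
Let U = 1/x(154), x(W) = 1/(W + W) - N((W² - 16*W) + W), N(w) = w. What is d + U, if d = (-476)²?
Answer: 1493826216764/6593047 ≈ 2.2658e+5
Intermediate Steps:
x(W) = 1/(2*W) - W² + 15*W (x(W) = 1/(W + W) - ((W² - 16*W) + W) = 1/(2*W) - (W² - 15*W) = 1/(2*W) + (-W² + 15*W) = 1/(2*W) - W² + 15*W)
d = 226576
U = -308/6593047 (U = 1/((½)/154 - 1*154² + 15*154) = 1/((½)*(1/154) - 1*23716 + 2310) = 1/(1/308 - 23716 + 2310) = 1/(-6593047/308) = -308/6593047 ≈ -4.6716e-5)
d + U = 226576 - 308/6593047 = 1493826216764/6593047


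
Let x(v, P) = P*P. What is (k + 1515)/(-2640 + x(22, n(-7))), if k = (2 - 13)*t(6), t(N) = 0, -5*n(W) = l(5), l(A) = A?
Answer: -1515/2639 ≈ -0.57408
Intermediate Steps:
n(W) = -1 (n(W) = -⅕*5 = -1)
x(v, P) = P²
k = 0 (k = (2 - 13)*0 = -11*0 = 0)
(k + 1515)/(-2640 + x(22, n(-7))) = (0 + 1515)/(-2640 + (-1)²) = 1515/(-2640 + 1) = 1515/(-2639) = 1515*(-1/2639) = -1515/2639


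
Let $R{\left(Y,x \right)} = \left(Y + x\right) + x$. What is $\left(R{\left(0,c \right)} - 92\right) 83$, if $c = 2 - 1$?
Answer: $-7470$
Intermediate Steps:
$c = 1$ ($c = 2 - 1 = 1$)
$R{\left(Y,x \right)} = Y + 2 x$
$\left(R{\left(0,c \right)} - 92\right) 83 = \left(\left(0 + 2 \cdot 1\right) - 92\right) 83 = \left(\left(0 + 2\right) - 92\right) 83 = \left(2 - 92\right) 83 = \left(-90\right) 83 = -7470$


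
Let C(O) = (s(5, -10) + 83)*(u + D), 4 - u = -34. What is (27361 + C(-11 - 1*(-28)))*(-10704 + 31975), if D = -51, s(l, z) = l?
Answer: 557661807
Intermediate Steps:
u = 38 (u = 4 - 1*(-34) = 4 + 34 = 38)
C(O) = -1144 (C(O) = (5 + 83)*(38 - 51) = 88*(-13) = -1144)
(27361 + C(-11 - 1*(-28)))*(-10704 + 31975) = (27361 - 1144)*(-10704 + 31975) = 26217*21271 = 557661807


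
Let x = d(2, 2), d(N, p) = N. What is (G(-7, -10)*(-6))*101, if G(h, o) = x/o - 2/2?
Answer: 3636/5 ≈ 727.20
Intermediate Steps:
x = 2
G(h, o) = -1 + 2/o (G(h, o) = 2/o - 2/2 = 2/o - 2*1/2 = 2/o - 1 = -1 + 2/o)
(G(-7, -10)*(-6))*101 = (((2 - 1*(-10))/(-10))*(-6))*101 = (-(2 + 10)/10*(-6))*101 = (-1/10*12*(-6))*101 = -6/5*(-6)*101 = (36/5)*101 = 3636/5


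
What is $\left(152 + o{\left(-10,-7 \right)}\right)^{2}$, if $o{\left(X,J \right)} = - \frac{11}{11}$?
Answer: $22801$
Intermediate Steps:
$o{\left(X,J \right)} = -1$ ($o{\left(X,J \right)} = \left(-11\right) \frac{1}{11} = -1$)
$\left(152 + o{\left(-10,-7 \right)}\right)^{2} = \left(152 - 1\right)^{2} = 151^{2} = 22801$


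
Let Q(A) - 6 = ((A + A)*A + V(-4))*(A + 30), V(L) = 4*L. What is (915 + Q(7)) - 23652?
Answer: -19697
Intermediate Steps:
Q(A) = 6 + (-16 + 2*A²)*(30 + A) (Q(A) = 6 + ((A + A)*A + 4*(-4))*(A + 30) = 6 + ((2*A)*A - 16)*(30 + A) = 6 + (2*A² - 16)*(30 + A) = 6 + (-16 + 2*A²)*(30 + A))
(915 + Q(7)) - 23652 = (915 + (-474 - 16*7 + 2*7³ + 60*7²)) - 23652 = (915 + (-474 - 112 + 2*343 + 60*49)) - 23652 = (915 + (-474 - 112 + 686 + 2940)) - 23652 = (915 + 3040) - 23652 = 3955 - 23652 = -19697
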